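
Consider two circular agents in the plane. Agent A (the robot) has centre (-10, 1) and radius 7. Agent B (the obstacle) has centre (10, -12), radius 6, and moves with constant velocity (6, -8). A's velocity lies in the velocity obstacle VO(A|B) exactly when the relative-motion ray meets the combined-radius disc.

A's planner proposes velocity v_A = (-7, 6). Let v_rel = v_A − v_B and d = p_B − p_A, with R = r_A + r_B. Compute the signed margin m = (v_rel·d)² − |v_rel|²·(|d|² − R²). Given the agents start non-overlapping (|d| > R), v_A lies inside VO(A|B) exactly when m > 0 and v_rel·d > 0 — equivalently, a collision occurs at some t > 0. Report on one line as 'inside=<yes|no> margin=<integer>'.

d = (20, -13),  |d|² = 569;  R = 7+6 = 13,  c = 569−13² = 400
v_rel = (-13, 14),  |v_rel|² = 365;  v_rel·d = (-13)·(20) + (14)·(-13) = -442
365·t² + 884·t + 400 = 0  ⇒  m = (-442)² − 365·400 = 49364
m = 49364 > 0,  v_rel·d = -442 < 0  ⇒  outside

inside=no margin=49364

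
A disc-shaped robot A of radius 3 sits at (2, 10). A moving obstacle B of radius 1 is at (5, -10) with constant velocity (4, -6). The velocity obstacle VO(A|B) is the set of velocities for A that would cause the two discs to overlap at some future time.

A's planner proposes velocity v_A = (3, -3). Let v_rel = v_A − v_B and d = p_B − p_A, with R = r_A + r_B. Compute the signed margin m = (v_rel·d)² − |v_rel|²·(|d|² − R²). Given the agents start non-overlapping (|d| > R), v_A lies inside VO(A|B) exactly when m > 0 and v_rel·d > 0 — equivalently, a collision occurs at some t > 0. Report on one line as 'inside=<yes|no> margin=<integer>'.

d = (3, -20),  |d|² = 409;  R = 3+1 = 4,  c = 409−4² = 393
v_rel = (-1, 3),  |v_rel|² = 10;  v_rel·d = (-1)·(3) + (3)·(-20) = -63
10·t² + 126·t + 393 = 0  ⇒  m = (-63)² − 10·393 = 39
m = 39 > 0,  v_rel·d = -63 < 0  ⇒  outside

inside=no margin=39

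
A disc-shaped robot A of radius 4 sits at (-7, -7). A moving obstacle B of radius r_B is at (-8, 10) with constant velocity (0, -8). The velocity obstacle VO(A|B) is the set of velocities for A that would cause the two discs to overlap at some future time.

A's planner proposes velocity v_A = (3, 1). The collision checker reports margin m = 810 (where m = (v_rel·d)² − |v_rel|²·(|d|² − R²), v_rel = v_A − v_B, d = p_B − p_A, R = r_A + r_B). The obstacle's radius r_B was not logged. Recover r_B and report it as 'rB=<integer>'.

m = 810
d = (-1, 17);  v_rel = (3, 9),  |v_rel|² = 90
v_rel×d = (3)·(17) − (9)·(-1) = 60
since m = R²·90 − 60²:  R² = (3600 + 810) / 90 = 49
R = √49 = 7  ⇒  r_B = 7 − 4 = 3

rB=3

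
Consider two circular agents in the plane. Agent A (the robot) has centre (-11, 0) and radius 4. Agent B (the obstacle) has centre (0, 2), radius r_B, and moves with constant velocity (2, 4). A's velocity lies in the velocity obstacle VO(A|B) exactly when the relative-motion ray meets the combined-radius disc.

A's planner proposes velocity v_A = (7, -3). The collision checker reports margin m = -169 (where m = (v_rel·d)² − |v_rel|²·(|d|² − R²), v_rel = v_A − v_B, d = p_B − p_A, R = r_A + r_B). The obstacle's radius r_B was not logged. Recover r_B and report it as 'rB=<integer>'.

m = -169
d = (11, 2);  v_rel = (5, -7),  |v_rel|² = 74
v_rel×d = (5)·(2) − (-7)·(11) = 87
since m = R²·74 − 87²:  R² = (7569 + -169) / 74 = 100
R = √100 = 10  ⇒  r_B = 10 − 4 = 6

rB=6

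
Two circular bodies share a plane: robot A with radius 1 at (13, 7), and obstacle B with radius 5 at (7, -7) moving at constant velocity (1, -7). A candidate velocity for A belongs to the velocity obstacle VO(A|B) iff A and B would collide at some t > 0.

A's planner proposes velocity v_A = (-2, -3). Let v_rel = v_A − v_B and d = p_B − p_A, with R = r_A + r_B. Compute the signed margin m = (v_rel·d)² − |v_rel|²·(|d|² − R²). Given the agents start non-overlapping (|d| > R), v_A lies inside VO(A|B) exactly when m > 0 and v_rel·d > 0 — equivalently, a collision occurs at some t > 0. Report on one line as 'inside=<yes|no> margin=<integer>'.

d = (-6, -14),  |d|² = 232;  R = 1+5 = 6,  c = 232−6² = 196
v_rel = (-3, 4),  |v_rel|² = 25;  v_rel·d = (-3)·(-6) + (4)·(-14) = -38
25·t² + 76·t + 196 = 0  ⇒  m = (-38)² − 25·196 = -3456
m = -3456 < 0,  v_rel·d = -38 < 0  ⇒  outside

inside=no margin=-3456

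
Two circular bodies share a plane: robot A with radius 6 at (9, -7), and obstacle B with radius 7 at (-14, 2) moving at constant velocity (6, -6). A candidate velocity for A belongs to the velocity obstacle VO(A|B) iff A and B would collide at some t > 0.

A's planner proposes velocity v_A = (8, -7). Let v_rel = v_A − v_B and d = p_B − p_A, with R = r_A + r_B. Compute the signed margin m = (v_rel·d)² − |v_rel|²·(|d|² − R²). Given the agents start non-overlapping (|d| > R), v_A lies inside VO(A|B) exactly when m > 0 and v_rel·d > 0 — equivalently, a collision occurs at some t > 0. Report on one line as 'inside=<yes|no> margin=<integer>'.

d = (-23, 9),  |d|² = 610;  R = 6+7 = 13,  c = 610−13² = 441
v_rel = (2, -1),  |v_rel|² = 5;  v_rel·d = (2)·(-23) + (-1)·(9) = -55
5·t² + 110·t + 441 = 0  ⇒  m = (-55)² − 5·441 = 820
m = 820 > 0,  v_rel·d = -55 < 0  ⇒  outside

inside=no margin=820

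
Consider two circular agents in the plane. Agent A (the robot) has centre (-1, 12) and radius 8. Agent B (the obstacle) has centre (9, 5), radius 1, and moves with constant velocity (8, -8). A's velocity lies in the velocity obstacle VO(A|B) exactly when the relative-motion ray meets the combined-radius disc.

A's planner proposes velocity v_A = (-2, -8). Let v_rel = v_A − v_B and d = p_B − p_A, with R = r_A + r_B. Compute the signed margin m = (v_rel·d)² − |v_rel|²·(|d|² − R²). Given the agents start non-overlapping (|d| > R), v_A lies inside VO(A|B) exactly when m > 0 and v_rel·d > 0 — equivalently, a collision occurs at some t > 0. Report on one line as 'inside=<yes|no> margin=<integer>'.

d = (10, -7),  |d|² = 149;  R = 8+1 = 9,  c = 149−9² = 68
v_rel = (-10, 0),  |v_rel|² = 100;  v_rel·d = (-10)·(10) + (0)·(-7) = -100
100·t² + 200·t + 68 = 0  ⇒  m = (-100)² − 100·68 = 3200
m = 3200 > 0,  v_rel·d = -100 < 0  ⇒  outside

inside=no margin=3200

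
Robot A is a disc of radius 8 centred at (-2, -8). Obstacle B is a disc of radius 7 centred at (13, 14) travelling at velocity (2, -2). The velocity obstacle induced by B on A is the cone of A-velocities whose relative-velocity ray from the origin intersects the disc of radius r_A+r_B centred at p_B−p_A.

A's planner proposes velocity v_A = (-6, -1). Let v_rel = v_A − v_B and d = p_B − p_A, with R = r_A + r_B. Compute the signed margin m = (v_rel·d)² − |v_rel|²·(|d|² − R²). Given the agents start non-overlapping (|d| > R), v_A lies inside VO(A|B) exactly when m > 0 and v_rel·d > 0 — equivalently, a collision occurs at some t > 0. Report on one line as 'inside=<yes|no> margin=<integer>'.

d = (15, 22),  |d|² = 709;  R = 8+7 = 15,  c = 709−15² = 484
v_rel = (-8, 1),  |v_rel|² = 65;  v_rel·d = (-8)·(15) + (1)·(22) = -98
65·t² + 196·t + 484 = 0  ⇒  m = (-98)² − 65·484 = -21856
m = -21856 < 0,  v_rel·d = -98 < 0  ⇒  outside

inside=no margin=-21856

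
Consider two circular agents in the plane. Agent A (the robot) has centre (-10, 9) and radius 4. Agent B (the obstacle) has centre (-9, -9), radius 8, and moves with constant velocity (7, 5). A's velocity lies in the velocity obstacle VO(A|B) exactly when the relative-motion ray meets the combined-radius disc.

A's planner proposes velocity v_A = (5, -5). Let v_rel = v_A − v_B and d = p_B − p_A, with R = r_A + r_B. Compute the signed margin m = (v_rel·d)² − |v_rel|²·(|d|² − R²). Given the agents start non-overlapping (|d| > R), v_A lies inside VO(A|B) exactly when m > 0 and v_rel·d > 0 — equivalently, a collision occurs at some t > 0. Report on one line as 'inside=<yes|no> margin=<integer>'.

d = (1, -18),  |d|² = 325;  R = 4+8 = 12,  c = 325−12² = 181
v_rel = (-2, -10),  |v_rel|² = 104;  v_rel·d = (-2)·(1) + (-10)·(-18) = 178
104·t² − 356·t + 181 = 0  ⇒  m = 178² − 104·181 = 12860
m = 12860 > 0,  v_rel·d = 178 > 0  ⇒  inside

inside=yes margin=12860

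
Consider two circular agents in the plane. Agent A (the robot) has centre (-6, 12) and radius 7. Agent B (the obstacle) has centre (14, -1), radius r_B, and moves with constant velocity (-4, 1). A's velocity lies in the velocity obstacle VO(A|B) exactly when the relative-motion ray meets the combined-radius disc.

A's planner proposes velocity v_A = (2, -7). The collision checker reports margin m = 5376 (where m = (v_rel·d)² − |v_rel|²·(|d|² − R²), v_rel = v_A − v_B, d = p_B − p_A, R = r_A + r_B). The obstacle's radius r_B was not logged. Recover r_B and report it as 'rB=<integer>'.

m = 5376
d = (20, -13);  v_rel = (6, -8),  |v_rel|² = 100
v_rel×d = (6)·(-13) − (-8)·(20) = 82
since m = R²·100 − 82²:  R² = (6724 + 5376) / 100 = 121
R = √121 = 11  ⇒  r_B = 11 − 7 = 4

rB=4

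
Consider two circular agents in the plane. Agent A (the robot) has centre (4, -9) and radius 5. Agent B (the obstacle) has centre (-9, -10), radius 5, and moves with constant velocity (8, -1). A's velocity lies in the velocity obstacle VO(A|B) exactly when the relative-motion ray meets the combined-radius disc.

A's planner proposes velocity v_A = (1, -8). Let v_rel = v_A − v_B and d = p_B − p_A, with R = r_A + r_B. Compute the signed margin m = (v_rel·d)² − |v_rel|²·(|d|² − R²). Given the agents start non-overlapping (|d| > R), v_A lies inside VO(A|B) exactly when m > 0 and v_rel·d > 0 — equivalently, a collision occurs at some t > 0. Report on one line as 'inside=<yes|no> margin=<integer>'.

d = (-13, -1),  |d|² = 170;  R = 5+5 = 10,  c = 170−10² = 70
v_rel = (-7, -7),  |v_rel|² = 98;  v_rel·d = (-7)·(-13) + (-7)·(-1) = 98
98·t² − 196·t + 70 = 0  ⇒  m = 98² − 98·70 = 2744
m = 2744 > 0,  v_rel·d = 98 > 0  ⇒  inside

inside=yes margin=2744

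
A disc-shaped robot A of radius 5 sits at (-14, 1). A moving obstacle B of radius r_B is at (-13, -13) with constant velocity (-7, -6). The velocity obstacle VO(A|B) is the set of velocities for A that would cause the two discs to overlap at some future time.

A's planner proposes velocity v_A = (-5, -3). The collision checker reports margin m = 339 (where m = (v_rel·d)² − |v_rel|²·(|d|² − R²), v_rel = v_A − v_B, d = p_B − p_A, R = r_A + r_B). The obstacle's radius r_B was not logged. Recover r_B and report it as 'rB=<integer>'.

m = 339
d = (1, -14);  v_rel = (2, 3),  |v_rel|² = 13
v_rel×d = (2)·(-14) − (3)·(1) = -31
since m = R²·13 − (-31)²:  R² = (961 + 339) / 13 = 100
R = √100 = 10  ⇒  r_B = 10 − 5 = 5

rB=5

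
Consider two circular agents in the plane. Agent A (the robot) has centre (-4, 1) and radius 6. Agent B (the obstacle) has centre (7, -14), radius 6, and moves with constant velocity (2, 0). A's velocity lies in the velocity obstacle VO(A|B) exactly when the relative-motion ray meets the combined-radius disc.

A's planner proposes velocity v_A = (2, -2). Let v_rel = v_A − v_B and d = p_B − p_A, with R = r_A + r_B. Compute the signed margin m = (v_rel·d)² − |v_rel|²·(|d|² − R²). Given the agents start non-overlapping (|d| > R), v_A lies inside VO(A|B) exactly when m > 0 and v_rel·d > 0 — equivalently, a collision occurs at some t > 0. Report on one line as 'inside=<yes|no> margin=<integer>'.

d = (11, -15),  |d|² = 346;  R = 6+6 = 12,  c = 346−12² = 202
v_rel = (0, -2),  |v_rel|² = 4;  v_rel·d = (0)·(11) + (-2)·(-15) = 30
4·t² − 60·t + 202 = 0  ⇒  m = 30² − 4·202 = 92
m = 92 > 0,  v_rel·d = 30 > 0  ⇒  inside

inside=yes margin=92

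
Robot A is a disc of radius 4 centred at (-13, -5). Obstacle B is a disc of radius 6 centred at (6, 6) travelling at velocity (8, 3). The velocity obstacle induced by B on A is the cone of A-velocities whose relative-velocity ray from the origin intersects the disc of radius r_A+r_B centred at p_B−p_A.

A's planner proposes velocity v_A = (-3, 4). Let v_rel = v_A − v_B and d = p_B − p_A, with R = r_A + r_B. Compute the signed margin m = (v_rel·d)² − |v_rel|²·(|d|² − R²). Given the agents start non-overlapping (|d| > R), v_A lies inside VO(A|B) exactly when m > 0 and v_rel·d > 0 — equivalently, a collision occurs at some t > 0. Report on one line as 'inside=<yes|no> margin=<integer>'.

d = (19, 11),  |d|² = 482;  R = 4+6 = 10,  c = 482−10² = 382
v_rel = (-11, 1),  |v_rel|² = 122;  v_rel·d = (-11)·(19) + (1)·(11) = -198
122·t² + 396·t + 382 = 0  ⇒  m = (-198)² − 122·382 = -7400
m = -7400 < 0,  v_rel·d = -198 < 0  ⇒  outside

inside=no margin=-7400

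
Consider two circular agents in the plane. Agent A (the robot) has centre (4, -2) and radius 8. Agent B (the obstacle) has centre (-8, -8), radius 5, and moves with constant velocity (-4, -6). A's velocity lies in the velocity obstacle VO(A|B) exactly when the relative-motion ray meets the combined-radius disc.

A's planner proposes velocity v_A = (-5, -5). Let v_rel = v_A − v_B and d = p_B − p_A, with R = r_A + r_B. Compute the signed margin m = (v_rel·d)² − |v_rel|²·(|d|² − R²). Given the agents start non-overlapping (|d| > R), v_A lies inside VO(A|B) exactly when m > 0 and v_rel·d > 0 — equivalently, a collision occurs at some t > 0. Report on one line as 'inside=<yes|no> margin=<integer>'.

d = (-12, -6),  |d|² = 180;  R = 8+5 = 13,  c = 180−13² = 11
v_rel = (-1, 1),  |v_rel|² = 2;  v_rel·d = (-1)·(-12) + (1)·(-6) = 6
2·t² − 12·t + 11 = 0  ⇒  m = 6² − 2·11 = 14
m = 14 > 0,  v_rel·d = 6 > 0  ⇒  inside

inside=yes margin=14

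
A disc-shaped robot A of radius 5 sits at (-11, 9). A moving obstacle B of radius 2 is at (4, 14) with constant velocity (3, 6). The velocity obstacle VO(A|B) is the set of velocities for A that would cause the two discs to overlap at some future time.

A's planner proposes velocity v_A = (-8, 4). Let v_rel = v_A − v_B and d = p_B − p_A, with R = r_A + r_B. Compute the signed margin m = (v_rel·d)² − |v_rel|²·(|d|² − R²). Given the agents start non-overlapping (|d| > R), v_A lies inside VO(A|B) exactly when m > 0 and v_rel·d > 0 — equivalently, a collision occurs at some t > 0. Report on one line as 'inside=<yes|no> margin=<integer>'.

d = (15, 5),  |d|² = 250;  R = 5+2 = 7,  c = 250−7² = 201
v_rel = (-11, -2),  |v_rel|² = 125;  v_rel·d = (-11)·(15) + (-2)·(5) = -175
125·t² + 350·t + 201 = 0  ⇒  m = (-175)² − 125·201 = 5500
m = 5500 > 0,  v_rel·d = -175 < 0  ⇒  outside

inside=no margin=5500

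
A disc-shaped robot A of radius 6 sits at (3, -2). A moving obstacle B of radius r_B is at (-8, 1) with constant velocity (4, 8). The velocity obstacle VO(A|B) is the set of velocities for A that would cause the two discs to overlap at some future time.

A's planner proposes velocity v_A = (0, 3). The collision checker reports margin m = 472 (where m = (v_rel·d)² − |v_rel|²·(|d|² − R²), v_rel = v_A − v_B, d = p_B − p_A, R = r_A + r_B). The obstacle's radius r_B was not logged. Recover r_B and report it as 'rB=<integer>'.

m = 472
d = (-11, 3);  v_rel = (-4, -5),  |v_rel|² = 41
v_rel×d = (-4)·(3) − (-5)·(-11) = -67
since m = R²·41 − (-67)²:  R² = (4489 + 472) / 41 = 121
R = √121 = 11  ⇒  r_B = 11 − 6 = 5

rB=5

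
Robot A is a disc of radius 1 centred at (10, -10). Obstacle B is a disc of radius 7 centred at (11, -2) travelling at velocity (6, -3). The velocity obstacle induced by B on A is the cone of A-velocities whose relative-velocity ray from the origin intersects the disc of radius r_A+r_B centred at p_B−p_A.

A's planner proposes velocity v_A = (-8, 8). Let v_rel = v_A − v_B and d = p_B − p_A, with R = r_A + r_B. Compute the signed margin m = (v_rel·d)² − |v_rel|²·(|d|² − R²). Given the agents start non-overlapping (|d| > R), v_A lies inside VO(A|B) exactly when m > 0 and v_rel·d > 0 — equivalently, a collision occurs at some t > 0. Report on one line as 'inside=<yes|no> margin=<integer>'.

d = (1, 8),  |d|² = 65;  R = 1+7 = 8,  c = 65−8² = 1
v_rel = (-14, 11),  |v_rel|² = 317;  v_rel·d = (-14)·(1) + (11)·(8) = 74
317·t² − 148·t + 1 = 0  ⇒  m = 74² − 317·1 = 5159
m = 5159 > 0,  v_rel·d = 74 > 0  ⇒  inside

inside=yes margin=5159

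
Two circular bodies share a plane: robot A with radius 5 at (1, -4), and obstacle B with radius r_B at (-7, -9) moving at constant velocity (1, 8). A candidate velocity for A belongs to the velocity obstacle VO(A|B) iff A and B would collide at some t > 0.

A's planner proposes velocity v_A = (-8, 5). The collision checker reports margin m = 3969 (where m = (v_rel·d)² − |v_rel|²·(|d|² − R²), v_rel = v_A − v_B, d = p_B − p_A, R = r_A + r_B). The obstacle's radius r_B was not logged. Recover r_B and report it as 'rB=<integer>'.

m = 3969
d = (-8, -5);  v_rel = (-9, -3),  |v_rel|² = 90
v_rel×d = (-9)·(-5) − (-3)·(-8) = 21
since m = R²·90 − 21²:  R² = (441 + 3969) / 90 = 49
R = √49 = 7  ⇒  r_B = 7 − 5 = 2

rB=2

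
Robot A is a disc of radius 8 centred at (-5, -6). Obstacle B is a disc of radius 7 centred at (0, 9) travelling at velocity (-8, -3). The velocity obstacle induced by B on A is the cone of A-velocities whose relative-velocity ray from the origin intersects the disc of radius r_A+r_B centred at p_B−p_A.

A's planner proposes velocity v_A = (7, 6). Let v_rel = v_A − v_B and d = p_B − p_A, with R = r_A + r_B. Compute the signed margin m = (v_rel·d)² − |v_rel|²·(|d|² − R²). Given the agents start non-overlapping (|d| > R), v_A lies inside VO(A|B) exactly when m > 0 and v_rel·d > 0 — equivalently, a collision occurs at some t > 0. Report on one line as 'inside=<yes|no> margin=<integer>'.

d = (5, 15),  |d|² = 250;  R = 8+7 = 15,  c = 250−15² = 25
v_rel = (15, 9),  |v_rel|² = 306;  v_rel·d = (15)·(5) + (9)·(15) = 210
306·t² − 420·t + 25 = 0  ⇒  m = 210² − 306·25 = 36450
m = 36450 > 0,  v_rel·d = 210 > 0  ⇒  inside

inside=yes margin=36450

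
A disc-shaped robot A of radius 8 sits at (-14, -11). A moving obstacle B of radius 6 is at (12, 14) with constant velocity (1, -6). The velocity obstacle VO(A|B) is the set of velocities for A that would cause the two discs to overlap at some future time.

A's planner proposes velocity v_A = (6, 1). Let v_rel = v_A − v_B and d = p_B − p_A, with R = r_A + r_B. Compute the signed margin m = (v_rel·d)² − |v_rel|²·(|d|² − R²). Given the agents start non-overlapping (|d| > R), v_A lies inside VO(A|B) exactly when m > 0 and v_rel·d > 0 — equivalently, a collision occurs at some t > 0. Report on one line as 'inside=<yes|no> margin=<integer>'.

d = (26, 25),  |d|² = 1301;  R = 8+6 = 14,  c = 1301−14² = 1105
v_rel = (5, 7),  |v_rel|² = 74;  v_rel·d = (5)·(26) + (7)·(25) = 305
74·t² − 610·t + 1105 = 0  ⇒  m = 305² − 74·1105 = 11255
m = 11255 > 0,  v_rel·d = 305 > 0  ⇒  inside

inside=yes margin=11255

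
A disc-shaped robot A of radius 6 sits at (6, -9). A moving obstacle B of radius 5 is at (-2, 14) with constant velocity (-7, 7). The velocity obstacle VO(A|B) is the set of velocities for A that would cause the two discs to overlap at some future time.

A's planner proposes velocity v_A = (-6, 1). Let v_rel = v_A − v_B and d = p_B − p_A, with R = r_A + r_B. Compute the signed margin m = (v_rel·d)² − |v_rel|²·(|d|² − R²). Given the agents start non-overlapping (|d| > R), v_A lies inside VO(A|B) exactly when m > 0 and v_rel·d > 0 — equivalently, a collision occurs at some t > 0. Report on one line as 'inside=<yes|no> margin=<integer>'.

d = (-8, 23),  |d|² = 593;  R = 6+5 = 11,  c = 593−11² = 472
v_rel = (1, -6),  |v_rel|² = 37;  v_rel·d = (1)·(-8) + (-6)·(23) = -146
37·t² + 292·t + 472 = 0  ⇒  m = (-146)² − 37·472 = 3852
m = 3852 > 0,  v_rel·d = -146 < 0  ⇒  outside

inside=no margin=3852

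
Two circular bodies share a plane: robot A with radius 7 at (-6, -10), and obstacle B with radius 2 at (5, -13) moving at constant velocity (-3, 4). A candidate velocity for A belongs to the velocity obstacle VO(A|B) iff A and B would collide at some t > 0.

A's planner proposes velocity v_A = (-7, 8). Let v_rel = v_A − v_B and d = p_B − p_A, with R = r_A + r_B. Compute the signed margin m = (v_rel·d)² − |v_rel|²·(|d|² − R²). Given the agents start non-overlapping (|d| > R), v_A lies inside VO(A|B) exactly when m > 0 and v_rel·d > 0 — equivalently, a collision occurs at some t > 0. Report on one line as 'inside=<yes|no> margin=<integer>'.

d = (11, -3),  |d|² = 130;  R = 7+2 = 9,  c = 130−9² = 49
v_rel = (-4, 4),  |v_rel|² = 32;  v_rel·d = (-4)·(11) + (4)·(-3) = -56
32·t² + 112·t + 49 = 0  ⇒  m = (-56)² − 32·49 = 1568
m = 1568 > 0,  v_rel·d = -56 < 0  ⇒  outside

inside=no margin=1568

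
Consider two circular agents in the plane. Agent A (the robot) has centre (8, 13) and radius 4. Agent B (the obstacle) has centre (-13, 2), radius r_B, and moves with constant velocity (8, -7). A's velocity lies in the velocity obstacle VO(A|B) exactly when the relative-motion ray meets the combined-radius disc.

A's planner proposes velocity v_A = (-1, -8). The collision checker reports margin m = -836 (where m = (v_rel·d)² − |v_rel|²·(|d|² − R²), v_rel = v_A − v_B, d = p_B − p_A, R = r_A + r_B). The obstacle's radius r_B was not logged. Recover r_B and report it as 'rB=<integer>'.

m = -836
d = (-21, -11);  v_rel = (-9, -1),  |v_rel|² = 82
v_rel×d = (-9)·(-11) − (-1)·(-21) = 78
since m = R²·82 − 78²:  R² = (6084 + -836) / 82 = 64
R = √64 = 8  ⇒  r_B = 8 − 4 = 4

rB=4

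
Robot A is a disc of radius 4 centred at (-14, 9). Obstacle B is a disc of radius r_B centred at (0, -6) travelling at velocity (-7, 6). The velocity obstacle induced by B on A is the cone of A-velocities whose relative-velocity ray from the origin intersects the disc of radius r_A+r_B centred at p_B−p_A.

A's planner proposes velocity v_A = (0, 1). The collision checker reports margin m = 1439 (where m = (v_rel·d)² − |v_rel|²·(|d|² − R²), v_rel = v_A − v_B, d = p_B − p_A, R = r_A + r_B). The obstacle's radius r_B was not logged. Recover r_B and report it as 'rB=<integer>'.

m = 1439
d = (14, -15);  v_rel = (7, -5),  |v_rel|² = 74
v_rel×d = (7)·(-15) − (-5)·(14) = -35
since m = R²·74 − (-35)²:  R² = (1225 + 1439) / 74 = 36
R = √36 = 6  ⇒  r_B = 6 − 4 = 2

rB=2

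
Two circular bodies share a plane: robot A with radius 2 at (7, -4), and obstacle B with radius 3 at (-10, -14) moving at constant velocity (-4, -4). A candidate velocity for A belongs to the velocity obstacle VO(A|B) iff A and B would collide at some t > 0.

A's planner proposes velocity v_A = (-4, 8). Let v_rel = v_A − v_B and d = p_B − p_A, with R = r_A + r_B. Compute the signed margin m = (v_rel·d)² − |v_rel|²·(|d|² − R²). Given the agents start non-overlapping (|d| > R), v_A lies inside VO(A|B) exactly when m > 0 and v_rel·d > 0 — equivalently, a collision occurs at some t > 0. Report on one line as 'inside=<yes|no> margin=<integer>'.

d = (-17, -10),  |d|² = 389;  R = 2+3 = 5,  c = 389−5² = 364
v_rel = (0, 12),  |v_rel|² = 144;  v_rel·d = (0)·(-17) + (12)·(-10) = -120
144·t² + 240·t + 364 = 0  ⇒  m = (-120)² − 144·364 = -38016
m = -38016 < 0,  v_rel·d = -120 < 0  ⇒  outside

inside=no margin=-38016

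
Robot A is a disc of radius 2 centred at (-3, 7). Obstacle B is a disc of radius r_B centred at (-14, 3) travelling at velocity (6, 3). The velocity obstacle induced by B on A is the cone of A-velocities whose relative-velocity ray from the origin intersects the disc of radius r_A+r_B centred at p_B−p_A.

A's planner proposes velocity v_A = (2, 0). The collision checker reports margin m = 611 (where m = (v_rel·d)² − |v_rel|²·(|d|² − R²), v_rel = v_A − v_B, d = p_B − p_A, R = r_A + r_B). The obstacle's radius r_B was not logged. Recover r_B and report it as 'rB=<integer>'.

m = 611
d = (-11, -4);  v_rel = (-4, -3),  |v_rel|² = 25
v_rel×d = (-4)·(-4) − (-3)·(-11) = -17
since m = R²·25 − (-17)²:  R² = (289 + 611) / 25 = 36
R = √36 = 6  ⇒  r_B = 6 − 2 = 4

rB=4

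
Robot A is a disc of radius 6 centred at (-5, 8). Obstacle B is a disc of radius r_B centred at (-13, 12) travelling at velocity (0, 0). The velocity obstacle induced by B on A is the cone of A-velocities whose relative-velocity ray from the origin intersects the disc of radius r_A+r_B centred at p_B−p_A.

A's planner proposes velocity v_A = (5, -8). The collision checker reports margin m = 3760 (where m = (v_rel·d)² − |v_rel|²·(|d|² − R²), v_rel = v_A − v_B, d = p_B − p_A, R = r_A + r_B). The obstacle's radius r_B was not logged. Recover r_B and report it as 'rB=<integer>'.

m = 3760
d = (-8, 4);  v_rel = (5, -8),  |v_rel|² = 89
v_rel×d = (5)·(4) − (-8)·(-8) = -44
since m = R²·89 − (-44)²:  R² = (1936 + 3760) / 89 = 64
R = √64 = 8  ⇒  r_B = 8 − 6 = 2

rB=2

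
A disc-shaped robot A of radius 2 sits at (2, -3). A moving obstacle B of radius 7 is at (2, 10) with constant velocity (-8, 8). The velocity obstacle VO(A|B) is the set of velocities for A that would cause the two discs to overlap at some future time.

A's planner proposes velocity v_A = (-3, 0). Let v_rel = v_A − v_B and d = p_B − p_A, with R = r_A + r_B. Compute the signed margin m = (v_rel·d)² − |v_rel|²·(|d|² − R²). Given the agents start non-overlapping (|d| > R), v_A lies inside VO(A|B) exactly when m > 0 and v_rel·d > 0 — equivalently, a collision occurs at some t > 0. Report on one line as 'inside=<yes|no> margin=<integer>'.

d = (0, 13),  |d|² = 169;  R = 2+7 = 9,  c = 169−9² = 88
v_rel = (5, -8),  |v_rel|² = 89;  v_rel·d = (5)·(0) + (-8)·(13) = -104
89·t² + 208·t + 88 = 0  ⇒  m = (-104)² − 89·88 = 2984
m = 2984 > 0,  v_rel·d = -104 < 0  ⇒  outside

inside=no margin=2984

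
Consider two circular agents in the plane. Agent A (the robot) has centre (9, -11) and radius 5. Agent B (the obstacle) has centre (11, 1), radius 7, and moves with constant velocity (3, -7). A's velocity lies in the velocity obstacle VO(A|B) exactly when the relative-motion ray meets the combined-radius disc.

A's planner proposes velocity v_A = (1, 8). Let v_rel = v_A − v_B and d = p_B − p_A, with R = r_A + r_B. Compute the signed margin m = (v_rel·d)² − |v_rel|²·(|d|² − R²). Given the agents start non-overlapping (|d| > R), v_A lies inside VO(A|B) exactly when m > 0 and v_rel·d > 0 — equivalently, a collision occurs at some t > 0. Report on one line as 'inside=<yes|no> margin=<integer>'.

d = (2, 12),  |d|² = 148;  R = 5+7 = 12,  c = 148−12² = 4
v_rel = (-2, 15),  |v_rel|² = 229;  v_rel·d = (-2)·(2) + (15)·(12) = 176
229·t² − 352·t + 4 = 0  ⇒  m = 176² − 229·4 = 30060
m = 30060 > 0,  v_rel·d = 176 > 0  ⇒  inside

inside=yes margin=30060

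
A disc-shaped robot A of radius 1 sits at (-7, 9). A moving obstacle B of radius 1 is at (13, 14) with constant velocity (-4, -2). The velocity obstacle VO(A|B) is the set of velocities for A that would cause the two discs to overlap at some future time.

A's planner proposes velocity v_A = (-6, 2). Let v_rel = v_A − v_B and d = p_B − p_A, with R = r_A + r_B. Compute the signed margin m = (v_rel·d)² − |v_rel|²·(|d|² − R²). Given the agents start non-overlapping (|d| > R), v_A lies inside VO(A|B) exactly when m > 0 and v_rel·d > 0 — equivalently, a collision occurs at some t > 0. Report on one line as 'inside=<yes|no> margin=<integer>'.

d = (20, 5),  |d|² = 425;  R = 1+1 = 2,  c = 425−2² = 421
v_rel = (-2, 4),  |v_rel|² = 20;  v_rel·d = (-2)·(20) + (4)·(5) = -20
20·t² + 40·t + 421 = 0  ⇒  m = (-20)² − 20·421 = -8020
m = -8020 < 0,  v_rel·d = -20 < 0  ⇒  outside

inside=no margin=-8020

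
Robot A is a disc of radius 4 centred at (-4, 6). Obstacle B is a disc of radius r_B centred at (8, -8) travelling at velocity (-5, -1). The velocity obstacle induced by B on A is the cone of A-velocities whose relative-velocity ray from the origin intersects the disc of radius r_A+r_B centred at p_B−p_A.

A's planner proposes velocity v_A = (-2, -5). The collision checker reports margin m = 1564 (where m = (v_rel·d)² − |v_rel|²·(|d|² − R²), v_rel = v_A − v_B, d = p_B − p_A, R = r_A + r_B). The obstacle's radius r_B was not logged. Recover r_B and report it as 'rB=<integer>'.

m = 1564
d = (12, -14);  v_rel = (3, -4),  |v_rel|² = 25
v_rel×d = (3)·(-14) − (-4)·(12) = 6
since m = R²·25 − 6²:  R² = (36 + 1564) / 25 = 64
R = √64 = 8  ⇒  r_B = 8 − 4 = 4

rB=4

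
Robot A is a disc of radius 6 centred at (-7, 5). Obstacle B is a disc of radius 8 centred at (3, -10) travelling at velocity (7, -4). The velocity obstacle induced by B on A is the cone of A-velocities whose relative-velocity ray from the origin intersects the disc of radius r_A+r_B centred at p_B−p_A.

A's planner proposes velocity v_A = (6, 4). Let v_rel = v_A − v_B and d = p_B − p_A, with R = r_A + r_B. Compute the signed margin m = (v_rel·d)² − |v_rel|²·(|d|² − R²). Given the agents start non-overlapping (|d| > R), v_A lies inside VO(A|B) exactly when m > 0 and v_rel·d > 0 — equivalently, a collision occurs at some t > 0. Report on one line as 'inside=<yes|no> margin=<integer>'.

d = (10, -15),  |d|² = 325;  R = 6+8 = 14,  c = 325−14² = 129
v_rel = (-1, 8),  |v_rel|² = 65;  v_rel·d = (-1)·(10) + (8)·(-15) = -130
65·t² + 260·t + 129 = 0  ⇒  m = (-130)² − 65·129 = 8515
m = 8515 > 0,  v_rel·d = -130 < 0  ⇒  outside

inside=no margin=8515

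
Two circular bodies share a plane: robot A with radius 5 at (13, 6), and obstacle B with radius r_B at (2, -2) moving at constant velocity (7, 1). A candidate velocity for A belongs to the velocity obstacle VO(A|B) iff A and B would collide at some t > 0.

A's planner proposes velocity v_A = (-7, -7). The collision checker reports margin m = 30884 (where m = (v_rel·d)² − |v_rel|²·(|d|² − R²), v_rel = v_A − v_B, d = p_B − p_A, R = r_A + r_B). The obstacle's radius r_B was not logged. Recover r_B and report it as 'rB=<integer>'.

m = 30884
d = (-11, -8);  v_rel = (-14, -8),  |v_rel|² = 260
v_rel×d = (-14)·(-8) − (-8)·(-11) = 24
since m = R²·260 − 24²:  R² = (576 + 30884) / 260 = 121
R = √121 = 11  ⇒  r_B = 11 − 5 = 6

rB=6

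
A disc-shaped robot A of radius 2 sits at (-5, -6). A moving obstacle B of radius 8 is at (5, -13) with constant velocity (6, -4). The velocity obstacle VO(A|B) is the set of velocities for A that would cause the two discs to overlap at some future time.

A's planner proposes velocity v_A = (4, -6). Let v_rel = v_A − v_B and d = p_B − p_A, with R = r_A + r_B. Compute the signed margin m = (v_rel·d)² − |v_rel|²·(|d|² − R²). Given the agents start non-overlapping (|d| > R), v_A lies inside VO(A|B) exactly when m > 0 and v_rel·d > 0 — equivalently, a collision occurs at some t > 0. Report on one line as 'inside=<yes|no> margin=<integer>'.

d = (10, -7),  |d|² = 149;  R = 2+8 = 10,  c = 149−10² = 49
v_rel = (-2, -2),  |v_rel|² = 8;  v_rel·d = (-2)·(10) + (-2)·(-7) = -6
8·t² + 12·t + 49 = 0  ⇒  m = (-6)² − 8·49 = -356
m = -356 < 0,  v_rel·d = -6 < 0  ⇒  outside

inside=no margin=-356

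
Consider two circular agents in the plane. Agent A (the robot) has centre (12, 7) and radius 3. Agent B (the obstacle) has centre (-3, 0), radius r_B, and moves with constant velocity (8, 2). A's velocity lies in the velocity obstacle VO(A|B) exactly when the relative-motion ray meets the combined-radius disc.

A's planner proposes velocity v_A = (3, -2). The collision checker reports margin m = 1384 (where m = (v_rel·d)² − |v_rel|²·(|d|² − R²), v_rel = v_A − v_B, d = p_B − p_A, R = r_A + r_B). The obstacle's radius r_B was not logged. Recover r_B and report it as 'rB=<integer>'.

m = 1384
d = (-15, -7);  v_rel = (-5, -4),  |v_rel|² = 41
v_rel×d = (-5)·(-7) − (-4)·(-15) = -25
since m = R²·41 − (-25)²:  R² = (625 + 1384) / 41 = 49
R = √49 = 7  ⇒  r_B = 7 − 3 = 4

rB=4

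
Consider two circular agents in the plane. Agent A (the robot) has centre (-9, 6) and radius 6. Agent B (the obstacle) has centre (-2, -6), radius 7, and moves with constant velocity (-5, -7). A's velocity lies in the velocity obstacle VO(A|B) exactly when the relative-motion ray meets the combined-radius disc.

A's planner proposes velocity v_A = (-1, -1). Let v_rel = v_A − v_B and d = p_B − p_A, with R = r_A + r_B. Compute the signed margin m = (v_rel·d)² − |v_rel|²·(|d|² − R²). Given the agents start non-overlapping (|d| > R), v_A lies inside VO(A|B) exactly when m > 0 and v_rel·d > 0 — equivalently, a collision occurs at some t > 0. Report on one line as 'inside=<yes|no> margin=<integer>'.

d = (7, -12),  |d|² = 193;  R = 6+7 = 13,  c = 193−13² = 24
v_rel = (4, 6),  |v_rel|² = 52;  v_rel·d = (4)·(7) + (6)·(-12) = -44
52·t² + 88·t + 24 = 0  ⇒  m = (-44)² − 52·24 = 688
m = 688 > 0,  v_rel·d = -44 < 0  ⇒  outside

inside=no margin=688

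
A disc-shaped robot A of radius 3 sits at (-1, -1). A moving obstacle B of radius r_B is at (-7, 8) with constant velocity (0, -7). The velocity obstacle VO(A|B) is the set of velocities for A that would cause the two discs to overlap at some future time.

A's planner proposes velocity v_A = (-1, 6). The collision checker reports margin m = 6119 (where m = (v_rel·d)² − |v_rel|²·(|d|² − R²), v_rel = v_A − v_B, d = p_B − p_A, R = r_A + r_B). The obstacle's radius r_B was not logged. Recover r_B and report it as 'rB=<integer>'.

m = 6119
d = (-6, 9);  v_rel = (-1, 13),  |v_rel|² = 170
v_rel×d = (-1)·(9) − (13)·(-6) = 69
since m = R²·170 − 69²:  R² = (4761 + 6119) / 170 = 64
R = √64 = 8  ⇒  r_B = 8 − 3 = 5

rB=5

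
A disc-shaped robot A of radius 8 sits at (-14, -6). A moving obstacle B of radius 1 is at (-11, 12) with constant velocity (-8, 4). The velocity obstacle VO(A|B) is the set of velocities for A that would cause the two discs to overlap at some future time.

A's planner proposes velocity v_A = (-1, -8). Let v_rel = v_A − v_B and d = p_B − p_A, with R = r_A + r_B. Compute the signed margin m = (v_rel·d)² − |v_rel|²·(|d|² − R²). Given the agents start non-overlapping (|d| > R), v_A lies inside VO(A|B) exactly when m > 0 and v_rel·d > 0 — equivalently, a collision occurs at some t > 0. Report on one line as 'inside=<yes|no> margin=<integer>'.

d = (3, 18),  |d|² = 333;  R = 8+1 = 9,  c = 333−9² = 252
v_rel = (7, -12),  |v_rel|² = 193;  v_rel·d = (7)·(3) + (-12)·(18) = -195
193·t² + 390·t + 252 = 0  ⇒  m = (-195)² − 193·252 = -10611
m = -10611 < 0,  v_rel·d = -195 < 0  ⇒  outside

inside=no margin=-10611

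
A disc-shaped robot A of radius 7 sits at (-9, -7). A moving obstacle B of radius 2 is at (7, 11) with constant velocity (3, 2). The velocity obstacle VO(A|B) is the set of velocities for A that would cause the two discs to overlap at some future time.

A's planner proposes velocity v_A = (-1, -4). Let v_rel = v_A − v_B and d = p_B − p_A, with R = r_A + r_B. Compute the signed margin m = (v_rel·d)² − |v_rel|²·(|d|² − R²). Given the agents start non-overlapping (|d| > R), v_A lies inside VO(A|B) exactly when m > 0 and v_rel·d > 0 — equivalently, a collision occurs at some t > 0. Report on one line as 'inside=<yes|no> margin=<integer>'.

d = (16, 18),  |d|² = 580;  R = 7+2 = 9,  c = 580−9² = 499
v_rel = (-4, -6),  |v_rel|² = 52;  v_rel·d = (-4)·(16) + (-6)·(18) = -172
52·t² + 344·t + 499 = 0  ⇒  m = (-172)² − 52·499 = 3636
m = 3636 > 0,  v_rel·d = -172 < 0  ⇒  outside

inside=no margin=3636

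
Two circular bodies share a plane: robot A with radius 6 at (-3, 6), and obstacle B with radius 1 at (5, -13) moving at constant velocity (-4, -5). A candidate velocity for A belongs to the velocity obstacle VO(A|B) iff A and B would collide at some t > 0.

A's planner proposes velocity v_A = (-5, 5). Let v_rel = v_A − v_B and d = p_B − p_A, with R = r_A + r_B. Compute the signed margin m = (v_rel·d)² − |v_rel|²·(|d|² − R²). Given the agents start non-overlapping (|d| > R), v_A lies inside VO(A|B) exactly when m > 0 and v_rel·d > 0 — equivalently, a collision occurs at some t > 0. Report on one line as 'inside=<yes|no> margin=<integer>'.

d = (8, -19),  |d|² = 425;  R = 6+1 = 7,  c = 425−7² = 376
v_rel = (-1, 10),  |v_rel|² = 101;  v_rel·d = (-1)·(8) + (10)·(-19) = -198
101·t² + 396·t + 376 = 0  ⇒  m = (-198)² − 101·376 = 1228
m = 1228 > 0,  v_rel·d = -198 < 0  ⇒  outside

inside=no margin=1228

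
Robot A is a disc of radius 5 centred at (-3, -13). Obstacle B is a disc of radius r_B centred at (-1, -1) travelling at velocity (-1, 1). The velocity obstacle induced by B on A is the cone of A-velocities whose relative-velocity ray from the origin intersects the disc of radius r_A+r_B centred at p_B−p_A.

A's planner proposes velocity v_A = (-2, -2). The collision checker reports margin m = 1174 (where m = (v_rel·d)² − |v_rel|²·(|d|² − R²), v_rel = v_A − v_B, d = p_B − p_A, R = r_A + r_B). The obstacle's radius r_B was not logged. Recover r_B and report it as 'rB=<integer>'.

m = 1174
d = (2, 12);  v_rel = (-1, -3),  |v_rel|² = 10
v_rel×d = (-1)·(12) − (-3)·(2) = -6
since m = R²·10 − (-6)²:  R² = (36 + 1174) / 10 = 121
R = √121 = 11  ⇒  r_B = 11 − 5 = 6

rB=6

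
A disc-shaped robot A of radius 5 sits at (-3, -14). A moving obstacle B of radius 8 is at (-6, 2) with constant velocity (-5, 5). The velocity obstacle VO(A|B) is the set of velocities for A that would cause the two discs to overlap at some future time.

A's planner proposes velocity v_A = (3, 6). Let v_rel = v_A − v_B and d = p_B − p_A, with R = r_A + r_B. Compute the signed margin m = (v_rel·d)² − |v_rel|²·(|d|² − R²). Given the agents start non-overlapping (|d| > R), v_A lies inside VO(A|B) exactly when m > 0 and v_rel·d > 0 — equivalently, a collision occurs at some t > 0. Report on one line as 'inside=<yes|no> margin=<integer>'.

d = (-3, 16),  |d|² = 265;  R = 5+8 = 13,  c = 265−13² = 96
v_rel = (8, 1),  |v_rel|² = 65;  v_rel·d = (8)·(-3) + (1)·(16) = -8
65·t² + 16·t + 96 = 0  ⇒  m = (-8)² − 65·96 = -6176
m = -6176 < 0,  v_rel·d = -8 < 0  ⇒  outside

inside=no margin=-6176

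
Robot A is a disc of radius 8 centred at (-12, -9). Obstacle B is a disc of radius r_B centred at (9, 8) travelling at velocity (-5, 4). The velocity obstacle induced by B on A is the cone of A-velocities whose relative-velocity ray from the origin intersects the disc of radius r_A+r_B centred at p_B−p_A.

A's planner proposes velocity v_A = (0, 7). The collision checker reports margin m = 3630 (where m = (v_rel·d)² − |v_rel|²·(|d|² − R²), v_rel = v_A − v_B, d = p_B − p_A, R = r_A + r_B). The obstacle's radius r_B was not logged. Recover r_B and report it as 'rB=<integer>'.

m = 3630
d = (21, 17);  v_rel = (5, 3),  |v_rel|² = 34
v_rel×d = (5)·(17) − (3)·(21) = 22
since m = R²·34 − 22²:  R² = (484 + 3630) / 34 = 121
R = √121 = 11  ⇒  r_B = 11 − 8 = 3

rB=3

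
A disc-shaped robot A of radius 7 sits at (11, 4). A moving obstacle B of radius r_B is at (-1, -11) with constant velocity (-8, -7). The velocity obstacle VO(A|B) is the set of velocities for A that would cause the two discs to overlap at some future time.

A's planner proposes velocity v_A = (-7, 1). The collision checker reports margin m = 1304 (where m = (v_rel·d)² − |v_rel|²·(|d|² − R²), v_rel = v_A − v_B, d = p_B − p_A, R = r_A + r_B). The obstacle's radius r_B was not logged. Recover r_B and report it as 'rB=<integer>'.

m = 1304
d = (-12, -15);  v_rel = (1, 8),  |v_rel|² = 65
v_rel×d = (1)·(-15) − (8)·(-12) = 81
since m = R²·65 − 81²:  R² = (6561 + 1304) / 65 = 121
R = √121 = 11  ⇒  r_B = 11 − 7 = 4

rB=4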